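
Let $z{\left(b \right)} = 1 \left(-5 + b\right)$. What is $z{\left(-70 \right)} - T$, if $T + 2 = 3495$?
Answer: $-3568$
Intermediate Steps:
$T = 3493$ ($T = -2 + 3495 = 3493$)
$z{\left(b \right)} = -5 + b$
$z{\left(-70 \right)} - T = \left(-5 - 70\right) - 3493 = -75 - 3493 = -3568$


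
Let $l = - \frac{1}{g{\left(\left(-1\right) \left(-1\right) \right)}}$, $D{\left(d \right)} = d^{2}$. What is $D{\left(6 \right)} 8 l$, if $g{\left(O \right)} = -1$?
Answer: $288$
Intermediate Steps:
$l = 1$ ($l = - \frac{1}{-1} = \left(-1\right) \left(-1\right) = 1$)
$D{\left(6 \right)} 8 l = 6^{2} \cdot 8 \cdot 1 = 36 \cdot 8 \cdot 1 = 288 \cdot 1 = 288$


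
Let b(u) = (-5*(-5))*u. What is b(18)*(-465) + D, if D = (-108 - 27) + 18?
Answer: -209367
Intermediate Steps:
b(u) = 25*u
D = -117 (D = -135 + 18 = -117)
b(18)*(-465) + D = (25*18)*(-465) - 117 = 450*(-465) - 117 = -209250 - 117 = -209367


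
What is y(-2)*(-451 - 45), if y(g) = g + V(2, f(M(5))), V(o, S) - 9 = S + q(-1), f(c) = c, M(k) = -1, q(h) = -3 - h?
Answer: -1984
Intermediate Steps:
V(o, S) = 7 + S (V(o, S) = 9 + (S + (-3 - 1*(-1))) = 9 + (S + (-3 + 1)) = 9 + (S - 2) = 9 + (-2 + S) = 7 + S)
y(g) = 6 + g (y(g) = g + (7 - 1) = g + 6 = 6 + g)
y(-2)*(-451 - 45) = (6 - 2)*(-451 - 45) = 4*(-496) = -1984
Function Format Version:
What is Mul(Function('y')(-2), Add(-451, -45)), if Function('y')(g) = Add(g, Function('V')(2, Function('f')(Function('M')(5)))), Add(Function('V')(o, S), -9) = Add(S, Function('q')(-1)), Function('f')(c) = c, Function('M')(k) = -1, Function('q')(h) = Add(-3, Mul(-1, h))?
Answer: -1984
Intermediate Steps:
Function('V')(o, S) = Add(7, S) (Function('V')(o, S) = Add(9, Add(S, Add(-3, Mul(-1, -1)))) = Add(9, Add(S, Add(-3, 1))) = Add(9, Add(S, -2)) = Add(9, Add(-2, S)) = Add(7, S))
Function('y')(g) = Add(6, g) (Function('y')(g) = Add(g, Add(7, -1)) = Add(g, 6) = Add(6, g))
Mul(Function('y')(-2), Add(-451, -45)) = Mul(Add(6, -2), Add(-451, -45)) = Mul(4, -496) = -1984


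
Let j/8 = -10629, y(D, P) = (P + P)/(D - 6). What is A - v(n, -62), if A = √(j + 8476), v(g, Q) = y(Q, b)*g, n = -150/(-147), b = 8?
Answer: 200/833 + 2*I*√19139 ≈ 0.2401 + 276.69*I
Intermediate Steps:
y(D, P) = 2*P/(-6 + D) (y(D, P) = (2*P)/(-6 + D) = 2*P/(-6 + D))
j = -85032 (j = 8*(-10629) = -85032)
n = 50/49 (n = -150*(-1/147) = 50/49 ≈ 1.0204)
v(g, Q) = 16*g/(-6 + Q) (v(g, Q) = (2*8/(-6 + Q))*g = (16/(-6 + Q))*g = 16*g/(-6 + Q))
A = 2*I*√19139 (A = √(-85032 + 8476) = √(-76556) = 2*I*√19139 ≈ 276.69*I)
A - v(n, -62) = 2*I*√19139 - 16*50/(49*(-6 - 62)) = 2*I*√19139 - 16*50/(49*(-68)) = 2*I*√19139 - 16*50*(-1)/(49*68) = 2*I*√19139 - 1*(-200/833) = 2*I*√19139 + 200/833 = 200/833 + 2*I*√19139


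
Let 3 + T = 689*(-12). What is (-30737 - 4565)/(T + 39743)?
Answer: -17651/15736 ≈ -1.1217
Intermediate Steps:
T = -8271 (T = -3 + 689*(-12) = -3 - 8268 = -8271)
(-30737 - 4565)/(T + 39743) = (-30737 - 4565)/(-8271 + 39743) = -35302/31472 = -35302*1/31472 = -17651/15736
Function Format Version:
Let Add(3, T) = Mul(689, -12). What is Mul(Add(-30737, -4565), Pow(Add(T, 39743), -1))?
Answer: Rational(-17651, 15736) ≈ -1.1217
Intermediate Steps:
T = -8271 (T = Add(-3, Mul(689, -12)) = Add(-3, -8268) = -8271)
Mul(Add(-30737, -4565), Pow(Add(T, 39743), -1)) = Mul(Add(-30737, -4565), Pow(Add(-8271, 39743), -1)) = Mul(-35302, Pow(31472, -1)) = Mul(-35302, Rational(1, 31472)) = Rational(-17651, 15736)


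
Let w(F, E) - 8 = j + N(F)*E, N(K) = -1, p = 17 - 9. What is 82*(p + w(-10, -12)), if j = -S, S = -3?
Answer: 2542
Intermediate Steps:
p = 8
j = 3 (j = -1*(-3) = 3)
w(F, E) = 11 - E (w(F, E) = 8 + (3 - E) = 11 - E)
82*(p + w(-10, -12)) = 82*(8 + (11 - 1*(-12))) = 82*(8 + (11 + 12)) = 82*(8 + 23) = 82*31 = 2542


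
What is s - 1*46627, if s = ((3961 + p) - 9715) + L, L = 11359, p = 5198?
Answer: -35824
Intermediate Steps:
s = 10803 (s = ((3961 + 5198) - 9715) + 11359 = (9159 - 9715) + 11359 = -556 + 11359 = 10803)
s - 1*46627 = 10803 - 1*46627 = 10803 - 46627 = -35824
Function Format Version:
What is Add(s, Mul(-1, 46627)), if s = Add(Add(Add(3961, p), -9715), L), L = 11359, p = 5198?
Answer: -35824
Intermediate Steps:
s = 10803 (s = Add(Add(Add(3961, 5198), -9715), 11359) = Add(Add(9159, -9715), 11359) = Add(-556, 11359) = 10803)
Add(s, Mul(-1, 46627)) = Add(10803, Mul(-1, 46627)) = Add(10803, -46627) = -35824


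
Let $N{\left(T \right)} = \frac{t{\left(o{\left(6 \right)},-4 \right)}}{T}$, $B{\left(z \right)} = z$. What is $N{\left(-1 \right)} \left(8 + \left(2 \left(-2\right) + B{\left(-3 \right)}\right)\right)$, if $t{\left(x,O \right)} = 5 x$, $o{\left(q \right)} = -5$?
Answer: $25$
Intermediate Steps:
$N{\left(T \right)} = - \frac{25}{T}$ ($N{\left(T \right)} = \frac{5 \left(-5\right)}{T} = - \frac{25}{T}$)
$N{\left(-1 \right)} \left(8 + \left(2 \left(-2\right) + B{\left(-3 \right)}\right)\right) = - \frac{25}{-1} \left(8 + \left(2 \left(-2\right) - 3\right)\right) = \left(-25\right) \left(-1\right) \left(8 - 7\right) = 25 \left(8 - 7\right) = 25 \cdot 1 = 25$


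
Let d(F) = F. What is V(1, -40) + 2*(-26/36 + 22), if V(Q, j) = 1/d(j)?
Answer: 15311/360 ≈ 42.531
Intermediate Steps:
V(Q, j) = 1/j
V(1, -40) + 2*(-26/36 + 22) = 1/(-40) + 2*(-26/36 + 22) = -1/40 + 2*(-26*1/36 + 22) = -1/40 + 2*(-13/18 + 22) = -1/40 + 2*(383/18) = -1/40 + 383/9 = 15311/360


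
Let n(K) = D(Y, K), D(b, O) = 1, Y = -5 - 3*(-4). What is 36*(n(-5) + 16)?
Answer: 612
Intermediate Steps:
Y = 7 (Y = -5 + 12 = 7)
n(K) = 1
36*(n(-5) + 16) = 36*(1 + 16) = 36*17 = 612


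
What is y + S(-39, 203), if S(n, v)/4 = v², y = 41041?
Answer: 205877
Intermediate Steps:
S(n, v) = 4*v²
y + S(-39, 203) = 41041 + 4*203² = 41041 + 4*41209 = 41041 + 164836 = 205877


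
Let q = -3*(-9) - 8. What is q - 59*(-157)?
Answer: 9282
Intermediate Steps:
q = 19 (q = 27 - 8 = 19)
q - 59*(-157) = 19 - 59*(-157) = 19 + 9263 = 9282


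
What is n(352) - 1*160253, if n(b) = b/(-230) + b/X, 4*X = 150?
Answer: -276422873/1725 ≈ -1.6025e+5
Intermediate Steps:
X = 75/2 (X = (1/4)*150 = 75/2 ≈ 37.500)
n(b) = 77*b/3450 (n(b) = b/(-230) + b/(75/2) = b*(-1/230) + b*(2/75) = -b/230 + 2*b/75 = 77*b/3450)
n(352) - 1*160253 = (77/3450)*352 - 1*160253 = 13552/1725 - 160253 = -276422873/1725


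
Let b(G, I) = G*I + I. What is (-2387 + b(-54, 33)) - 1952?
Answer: -6088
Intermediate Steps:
b(G, I) = I + G*I
(-2387 + b(-54, 33)) - 1952 = (-2387 + 33*(1 - 54)) - 1952 = (-2387 + 33*(-53)) - 1952 = (-2387 - 1749) - 1952 = -4136 - 1952 = -6088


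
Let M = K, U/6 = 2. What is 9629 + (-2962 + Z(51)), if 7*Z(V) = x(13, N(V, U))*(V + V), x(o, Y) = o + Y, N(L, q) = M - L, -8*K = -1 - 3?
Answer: 42844/7 ≈ 6120.6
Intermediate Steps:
U = 12 (U = 6*2 = 12)
K = 1/2 (K = -(-1 - 3)/8 = -1/8*(-4) = 1/2 ≈ 0.50000)
M = 1/2 ≈ 0.50000
N(L, q) = 1/2 - L
x(o, Y) = Y + o
Z(V) = 2*V*(27/2 - V)/7 (Z(V) = (((1/2 - V) + 13)*(V + V))/7 = ((27/2 - V)*(2*V))/7 = (2*V*(27/2 - V))/7 = 2*V*(27/2 - V)/7)
9629 + (-2962 + Z(51)) = 9629 + (-2962 + (1/7)*51*(27 - 2*51)) = 9629 + (-2962 + (1/7)*51*(27 - 102)) = 9629 + (-2962 + (1/7)*51*(-75)) = 9629 + (-2962 - 3825/7) = 9629 - 24559/7 = 42844/7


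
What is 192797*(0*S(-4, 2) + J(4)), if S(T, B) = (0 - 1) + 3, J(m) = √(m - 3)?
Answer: 192797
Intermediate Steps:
J(m) = √(-3 + m)
S(T, B) = 2 (S(T, B) = -1 + 3 = 2)
192797*(0*S(-4, 2) + J(4)) = 192797*(0*2 + √(-3 + 4)) = 192797*(0 + √1) = 192797*(0 + 1) = 192797*1 = 192797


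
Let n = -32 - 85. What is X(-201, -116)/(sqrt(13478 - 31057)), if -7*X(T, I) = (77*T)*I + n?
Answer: 1795215*I*sqrt(17579)/123053 ≈ 1934.3*I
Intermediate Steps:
n = -117
X(T, I) = 117/7 - 11*I*T (X(T, I) = -((77*T)*I - 117)/7 = -(77*I*T - 117)/7 = -(-117 + 77*I*T)/7 = 117/7 - 11*I*T)
X(-201, -116)/(sqrt(13478 - 31057)) = (117/7 - 11*(-116)*(-201))/(sqrt(13478 - 31057)) = (117/7 - 256476)/(sqrt(-17579)) = -1795215*(-I*sqrt(17579)/17579)/7 = -(-1795215)*I*sqrt(17579)/123053 = 1795215*I*sqrt(17579)/123053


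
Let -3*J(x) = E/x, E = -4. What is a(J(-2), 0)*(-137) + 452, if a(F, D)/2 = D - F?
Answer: 808/3 ≈ 269.33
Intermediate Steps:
J(x) = 4/(3*x) (J(x) = -(-4)/(3*x) = 4/(3*x))
a(F, D) = -2*F + 2*D (a(F, D) = 2*(D - F) = -2*F + 2*D)
a(J(-2), 0)*(-137) + 452 = (-8/(3*(-2)) + 2*0)*(-137) + 452 = (-8*(-1)/(3*2) + 0)*(-137) + 452 = (-2*(-2/3) + 0)*(-137) + 452 = (4/3 + 0)*(-137) + 452 = (4/3)*(-137) + 452 = -548/3 + 452 = 808/3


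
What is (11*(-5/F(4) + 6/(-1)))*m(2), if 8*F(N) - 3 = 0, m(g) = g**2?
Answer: -2552/3 ≈ -850.67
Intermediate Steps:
F(N) = 3/8 (F(N) = 3/8 + (1/8)*0 = 3/8 + 0 = 3/8)
(11*(-5/F(4) + 6/(-1)))*m(2) = (11*(-5/3/8 + 6/(-1)))*2**2 = (11*(-5*8/3 + 6*(-1)))*4 = (11*(-40/3 - 6))*4 = (11*(-58/3))*4 = -638/3*4 = -2552/3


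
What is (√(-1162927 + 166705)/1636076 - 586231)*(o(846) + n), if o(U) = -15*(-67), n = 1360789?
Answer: -798325858414 + 680897*I*√996222/818038 ≈ -7.9833e+11 + 830.78*I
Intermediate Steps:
o(U) = 1005
(√(-1162927 + 166705)/1636076 - 586231)*(o(846) + n) = (√(-1162927 + 166705)/1636076 - 586231)*(1005 + 1360789) = (√(-996222)*(1/1636076) - 586231)*1361794 = ((I*√996222)*(1/1636076) - 586231)*1361794 = (I*√996222/1636076 - 586231)*1361794 = (-586231 + I*√996222/1636076)*1361794 = -798325858414 + 680897*I*√996222/818038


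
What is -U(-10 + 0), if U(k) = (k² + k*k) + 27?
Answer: -227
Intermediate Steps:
U(k) = 27 + 2*k² (U(k) = (k² + k²) + 27 = 2*k² + 27 = 27 + 2*k²)
-U(-10 + 0) = -(27 + 2*(-10 + 0)²) = -(27 + 2*(-10)²) = -(27 + 2*100) = -(27 + 200) = -1*227 = -227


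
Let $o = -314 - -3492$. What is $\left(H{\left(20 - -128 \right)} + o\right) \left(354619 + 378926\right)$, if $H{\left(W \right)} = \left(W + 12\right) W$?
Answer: $19701551610$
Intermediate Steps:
$H{\left(W \right)} = W \left(12 + W\right)$ ($H{\left(W \right)} = \left(12 + W\right) W = W \left(12 + W\right)$)
$o = 3178$ ($o = -314 + 3492 = 3178$)
$\left(H{\left(20 - -128 \right)} + o\right) \left(354619 + 378926\right) = \left(\left(20 - -128\right) \left(12 + \left(20 - -128\right)\right) + 3178\right) \left(354619 + 378926\right) = \left(\left(20 + 128\right) \left(12 + \left(20 + 128\right)\right) + 3178\right) 733545 = \left(148 \left(12 + 148\right) + 3178\right) 733545 = \left(148 \cdot 160 + 3178\right) 733545 = \left(23680 + 3178\right) 733545 = 26858 \cdot 733545 = 19701551610$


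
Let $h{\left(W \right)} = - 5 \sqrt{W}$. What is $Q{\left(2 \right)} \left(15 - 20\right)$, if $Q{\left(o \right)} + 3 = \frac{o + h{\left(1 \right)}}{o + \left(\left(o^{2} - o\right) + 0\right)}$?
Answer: $\frac{75}{4} \approx 18.75$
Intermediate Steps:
$Q{\left(o \right)} = -3 + \frac{-5 + o}{o^{2}}$ ($Q{\left(o \right)} = -3 + \frac{o - 5 \sqrt{1}}{o + \left(\left(o^{2} - o\right) + 0\right)} = -3 + \frac{o - 5}{o + \left(o^{2} - o\right)} = -3 + \frac{o - 5}{o^{2}} = -3 + \frac{-5 + o}{o^{2}}$)
$Q{\left(2 \right)} \left(15 - 20\right) = \left(-3 + \frac{1}{2} - \frac{5}{4}\right) \left(15 - 20\right) = \left(-3 + \frac{1}{2} - \frac{5}{4}\right) \left(-5\right) = \left(- \frac{15}{4}\right) \left(-5\right) = \frac{75}{4}$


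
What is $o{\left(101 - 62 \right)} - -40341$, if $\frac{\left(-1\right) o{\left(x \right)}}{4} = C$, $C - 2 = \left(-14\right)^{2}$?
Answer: $39549$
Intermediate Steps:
$C = 198$ ($C = 2 + \left(-14\right)^{2} = 2 + 196 = 198$)
$o{\left(x \right)} = -792$ ($o{\left(x \right)} = \left(-4\right) 198 = -792$)
$o{\left(101 - 62 \right)} - -40341 = -792 - -40341 = -792 + 40341 = 39549$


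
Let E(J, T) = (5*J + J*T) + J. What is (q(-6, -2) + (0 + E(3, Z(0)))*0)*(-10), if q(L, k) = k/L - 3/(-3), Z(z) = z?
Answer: -40/3 ≈ -13.333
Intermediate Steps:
q(L, k) = 1 + k/L (q(L, k) = k/L - 3*(-1/3) = k/L + 1 = 1 + k/L)
E(J, T) = 6*J + J*T
(q(-6, -2) + (0 + E(3, Z(0)))*0)*(-10) = ((-6 - 2)/(-6) + (0 + 3*(6 + 0))*0)*(-10) = (-1/6*(-8) + (0 + 3*6)*0)*(-10) = (4/3 + (0 + 18)*0)*(-10) = (4/3 + 18*0)*(-10) = (4/3 + 0)*(-10) = (4/3)*(-10) = -40/3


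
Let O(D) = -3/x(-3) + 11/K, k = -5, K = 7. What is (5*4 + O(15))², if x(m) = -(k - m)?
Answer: 78961/196 ≈ 402.86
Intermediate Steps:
x(m) = 5 + m (x(m) = -(-5 - m) = 5 + m)
O(D) = 1/14 (O(D) = -3/(5 - 3) + 11/7 = -3/2 + 11*(⅐) = -3*½ + 11/7 = -3/2 + 11/7 = 1/14)
(5*4 + O(15))² = (5*4 + 1/14)² = (20 + 1/14)² = (281/14)² = 78961/196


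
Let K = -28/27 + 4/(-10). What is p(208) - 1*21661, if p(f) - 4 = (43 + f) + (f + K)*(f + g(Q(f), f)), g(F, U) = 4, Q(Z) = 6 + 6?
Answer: 3022022/135 ≈ 22385.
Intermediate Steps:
Q(Z) = 12
K = -194/135 (K = -28*1/27 + 4*(-⅒) = -28/27 - ⅖ = -194/135 ≈ -1.4370)
p(f) = 47 + f + (4 + f)*(-194/135 + f) (p(f) = 4 + ((43 + f) + (f - 194/135)*(f + 4)) = 4 + ((43 + f) + (-194/135 + f)*(4 + f)) = 4 + ((43 + f) + (4 + f)*(-194/135 + f)) = 4 + (43 + f + (4 + f)*(-194/135 + f)) = 47 + f + (4 + f)*(-194/135 + f))
p(208) - 1*21661 = (5569/135 + 208² + (481/135)*208) - 1*21661 = (5569/135 + 43264 + 100048/135) - 21661 = 5946257/135 - 21661 = 3022022/135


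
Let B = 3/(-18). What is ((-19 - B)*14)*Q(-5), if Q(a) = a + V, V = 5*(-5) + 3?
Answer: 7119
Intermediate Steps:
V = -22 (V = -25 + 3 = -22)
B = -⅙ (B = 3*(-1/18) = -⅙ ≈ -0.16667)
Q(a) = -22 + a (Q(a) = a - 22 = -22 + a)
((-19 - B)*14)*Q(-5) = ((-19 - 1*(-⅙))*14)*(-22 - 5) = ((-19 + ⅙)*14)*(-27) = -113/6*14*(-27) = -791/3*(-27) = 7119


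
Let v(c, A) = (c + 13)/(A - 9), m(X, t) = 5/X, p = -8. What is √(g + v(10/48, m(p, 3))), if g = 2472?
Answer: √131835165/231 ≈ 49.705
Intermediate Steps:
v(c, A) = (13 + c)/(-9 + A)
√(g + v(10/48, m(p, 3))) = √(2472 + (13 + 10/48)/(-9 + 5/(-8))) = √(2472 + (13 + 10*(1/48))/(-9 + 5*(-⅛))) = √(2472 + (13 + 5/24)/(-9 - 5/8)) = √(2472 + (317/24)/(-77/8)) = √(2472 - 8/77*317/24) = √(2472 - 317/231) = √(570715/231) = √131835165/231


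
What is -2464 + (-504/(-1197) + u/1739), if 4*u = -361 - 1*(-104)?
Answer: -325601331/132164 ≈ -2463.6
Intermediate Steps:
u = -257/4 (u = (-361 - 1*(-104))/4 = (-361 + 104)/4 = (¼)*(-257) = -257/4 ≈ -64.250)
-2464 + (-504/(-1197) + u/1739) = -2464 + (-504/(-1197) - 257/4/1739) = -2464 + (-504*(-1/1197) - 257/4*1/1739) = -2464 + (8/19 - 257/6956) = -2464 + 50765/132164 = -325601331/132164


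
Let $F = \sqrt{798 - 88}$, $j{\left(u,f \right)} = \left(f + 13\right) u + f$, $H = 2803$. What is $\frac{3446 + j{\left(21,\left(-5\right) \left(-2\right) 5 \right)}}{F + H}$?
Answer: $\frac{13507657}{7856099} - \frac{4819 \sqrt{710}}{7856099} \approx 1.703$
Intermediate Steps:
$j{\left(u,f \right)} = f + u \left(13 + f\right)$ ($j{\left(u,f \right)} = \left(13 + f\right) u + f = u \left(13 + f\right) + f = f + u \left(13 + f\right)$)
$F = \sqrt{710} \approx 26.646$
$\frac{3446 + j{\left(21,\left(-5\right) \left(-2\right) 5 \right)}}{F + H} = \frac{3446 + \left(\left(-5\right) \left(-2\right) 5 + 13 \cdot 21 + \left(-5\right) \left(-2\right) 5 \cdot 21\right)}{\sqrt{710} + 2803} = \frac{3446 + \left(10 \cdot 5 + 273 + 10 \cdot 5 \cdot 21\right)}{2803 + \sqrt{710}} = \frac{3446 + \left(50 + 273 + 50 \cdot 21\right)}{2803 + \sqrt{710}} = \frac{3446 + \left(50 + 273 + 1050\right)}{2803 + \sqrt{710}} = \frac{3446 + 1373}{2803 + \sqrt{710}} = \frac{4819}{2803 + \sqrt{710}}$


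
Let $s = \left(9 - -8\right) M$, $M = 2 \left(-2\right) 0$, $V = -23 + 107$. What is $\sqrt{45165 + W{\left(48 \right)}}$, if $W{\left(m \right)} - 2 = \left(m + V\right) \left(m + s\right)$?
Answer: $\sqrt{51503} \approx 226.94$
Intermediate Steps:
$V = 84$
$M = 0$ ($M = \left(-4\right) 0 = 0$)
$s = 0$ ($s = \left(9 - -8\right) 0 = \left(9 + 8\right) 0 = 17 \cdot 0 = 0$)
$W{\left(m \right)} = 2 + m \left(84 + m\right)$ ($W{\left(m \right)} = 2 + \left(m + 84\right) \left(m + 0\right) = 2 + \left(84 + m\right) m = 2 + m \left(84 + m\right)$)
$\sqrt{45165 + W{\left(48 \right)}} = \sqrt{45165 + \left(2 + 48^{2} + 84 \cdot 48\right)} = \sqrt{45165 + \left(2 + 2304 + 4032\right)} = \sqrt{45165 + 6338} = \sqrt{51503}$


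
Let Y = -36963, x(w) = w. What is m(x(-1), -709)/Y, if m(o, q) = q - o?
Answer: 236/12321 ≈ 0.019154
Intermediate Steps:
m(x(-1), -709)/Y = (-709 - 1*(-1))/(-36963) = (-709 + 1)*(-1/36963) = -708*(-1/36963) = 236/12321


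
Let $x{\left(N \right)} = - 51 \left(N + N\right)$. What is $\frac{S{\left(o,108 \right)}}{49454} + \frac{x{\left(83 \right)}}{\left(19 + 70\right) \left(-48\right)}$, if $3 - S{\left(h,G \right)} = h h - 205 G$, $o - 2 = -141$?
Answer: $\frac{35894429}{17605624} \approx 2.0388$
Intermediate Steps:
$o = -139$ ($o = 2 - 141 = -139$)
$S{\left(h,G \right)} = 3 - h^{2} + 205 G$ ($S{\left(h,G \right)} = 3 - \left(h h - 205 G\right) = 3 - \left(h^{2} - 205 G\right) = 3 + \left(- h^{2} + 205 G\right) = 3 - h^{2} + 205 G$)
$x{\left(N \right)} = - 102 N$ ($x{\left(N \right)} = - 51 \cdot 2 N = - 102 N$)
$\frac{S{\left(o,108 \right)}}{49454} + \frac{x{\left(83 \right)}}{\left(19 + 70\right) \left(-48\right)} = \frac{3 - \left(-139\right)^{2} + 205 \cdot 108}{49454} + \frac{\left(-102\right) 83}{\left(19 + 70\right) \left(-48\right)} = \left(3 - 19321 + 22140\right) \frac{1}{49454} - \frac{8466}{89 \left(-48\right)} = \left(3 - 19321 + 22140\right) \frac{1}{49454} - \frac{8466}{-4272} = 2822 \cdot \frac{1}{49454} - - \frac{1411}{712} = \frac{1411}{24727} + \frac{1411}{712} = \frac{35894429}{17605624}$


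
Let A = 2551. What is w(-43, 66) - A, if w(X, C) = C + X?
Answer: -2528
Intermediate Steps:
w(-43, 66) - A = (66 - 43) - 1*2551 = 23 - 2551 = -2528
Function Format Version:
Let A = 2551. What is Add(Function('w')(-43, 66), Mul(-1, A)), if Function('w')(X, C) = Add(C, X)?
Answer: -2528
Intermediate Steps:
Add(Function('w')(-43, 66), Mul(-1, A)) = Add(Add(66, -43), Mul(-1, 2551)) = Add(23, -2551) = -2528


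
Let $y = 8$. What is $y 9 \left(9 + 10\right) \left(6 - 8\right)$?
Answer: $-2736$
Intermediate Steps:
$y 9 \left(9 + 10\right) \left(6 - 8\right) = 8 \cdot 9 \left(9 + 10\right) \left(6 - 8\right) = 72 \cdot 19 \left(-2\right) = 72 \left(-38\right) = -2736$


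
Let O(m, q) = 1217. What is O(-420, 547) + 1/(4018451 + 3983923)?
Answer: 9738889159/8002374 ≈ 1217.0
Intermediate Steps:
O(-420, 547) + 1/(4018451 + 3983923) = 1217 + 1/(4018451 + 3983923) = 1217 + 1/8002374 = 9738889159/8002374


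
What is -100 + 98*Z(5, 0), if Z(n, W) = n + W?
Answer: 390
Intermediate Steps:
Z(n, W) = W + n
-100 + 98*Z(5, 0) = -100 + 98*(0 + 5) = -100 + 98*5 = -100 + 490 = 390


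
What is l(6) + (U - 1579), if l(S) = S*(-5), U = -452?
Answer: -2061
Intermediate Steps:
l(S) = -5*S
l(6) + (U - 1579) = -5*6 + (-452 - 1579) = -30 - 2031 = -2061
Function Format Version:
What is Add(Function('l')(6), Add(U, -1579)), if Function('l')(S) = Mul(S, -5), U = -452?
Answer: -2061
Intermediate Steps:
Function('l')(S) = Mul(-5, S)
Add(Function('l')(6), Add(U, -1579)) = Add(Mul(-5, 6), Add(-452, -1579)) = Add(-30, -2031) = -2061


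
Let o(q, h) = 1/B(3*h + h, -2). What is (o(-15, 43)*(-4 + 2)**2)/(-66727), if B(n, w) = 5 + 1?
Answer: -2/200181 ≈ -9.9910e-6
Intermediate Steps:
B(n, w) = 6
o(q, h) = 1/6
(o(-15, 43)*(-4 + 2)**2)/(-66727) = ((-4 + 2)**2/6)/(-66727) = ((1/6)*(-2)**2)*(-1/66727) = ((1/6)*4)*(-1/66727) = (2/3)*(-1/66727) = -2/200181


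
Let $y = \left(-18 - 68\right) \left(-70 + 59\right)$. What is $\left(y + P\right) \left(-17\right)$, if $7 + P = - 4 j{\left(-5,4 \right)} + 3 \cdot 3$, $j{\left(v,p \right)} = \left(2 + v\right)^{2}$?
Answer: $-15504$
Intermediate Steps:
$y = 946$ ($y = \left(-86\right) \left(-11\right) = 946$)
$P = -34$ ($P = -7 + \left(- 4 \left(2 - 5\right)^{2} + 3 \cdot 3\right) = -7 + \left(- 4 \left(-3\right)^{2} + 9\right) = -7 + \left(\left(-4\right) 9 + 9\right) = -7 + \left(-36 + 9\right) = -7 - 27 = -34$)
$\left(y + P\right) \left(-17\right) = \left(946 - 34\right) \left(-17\right) = 912 \left(-17\right) = -15504$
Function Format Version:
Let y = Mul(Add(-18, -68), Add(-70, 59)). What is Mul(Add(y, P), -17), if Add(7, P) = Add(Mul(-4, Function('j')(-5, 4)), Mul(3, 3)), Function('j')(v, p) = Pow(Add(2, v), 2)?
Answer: -15504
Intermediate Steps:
y = 946 (y = Mul(-86, -11) = 946)
P = -34 (P = Add(-7, Add(Mul(-4, Pow(Add(2, -5), 2)), Mul(3, 3))) = Add(-7, Add(Mul(-4, Pow(-3, 2)), 9)) = Add(-7, Add(Mul(-4, 9), 9)) = Add(-7, Add(-36, 9)) = Add(-7, -27) = -34)
Mul(Add(y, P), -17) = Mul(Add(946, -34), -17) = Mul(912, -17) = -15504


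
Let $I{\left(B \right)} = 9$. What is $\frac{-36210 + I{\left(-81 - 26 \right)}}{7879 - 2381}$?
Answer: $- \frac{36201}{5498} \approx -6.5844$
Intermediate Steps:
$\frac{-36210 + I{\left(-81 - 26 \right)}}{7879 - 2381} = \frac{-36210 + 9}{7879 - 2381} = - \frac{36201}{5498}$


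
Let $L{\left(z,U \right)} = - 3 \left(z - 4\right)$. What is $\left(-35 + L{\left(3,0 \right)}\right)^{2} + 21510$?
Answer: $22534$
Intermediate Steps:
$L{\left(z,U \right)} = 12 - 3 z$ ($L{\left(z,U \right)} = - 3 \left(-4 + z\right) = 12 - 3 z$)
$\left(-35 + L{\left(3,0 \right)}\right)^{2} + 21510 = \left(-35 + \left(12 - 9\right)\right)^{2} + 21510 = \left(-35 + 3\right)^{2} + 21510 = \left(-32\right)^{2} + 21510 = 1024 + 21510 = 22534$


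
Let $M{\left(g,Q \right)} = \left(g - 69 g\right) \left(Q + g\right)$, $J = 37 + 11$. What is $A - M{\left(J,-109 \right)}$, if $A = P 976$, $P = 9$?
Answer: $-190320$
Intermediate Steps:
$A = 8784$ ($A = 9 \cdot 976 = 8784$)
$J = 48$
$M{\left(g,Q \right)} = - 68 g \left(Q + g\right)$
$A - M{\left(J,-109 \right)} = 8784 - \left(-68\right) 48 \left(-109 + 48\right) = 8784 - \left(-68\right) 48 \left(-61\right) = 8784 - 199104 = -190320$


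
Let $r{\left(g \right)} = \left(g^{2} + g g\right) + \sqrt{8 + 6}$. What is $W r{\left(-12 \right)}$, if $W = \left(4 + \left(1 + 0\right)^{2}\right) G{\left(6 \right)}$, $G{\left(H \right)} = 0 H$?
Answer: $0$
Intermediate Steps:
$G{\left(H \right)} = 0$
$r{\left(g \right)} = \sqrt{14} + 2 g^{2}$ ($r{\left(g \right)} = \left(g^{2} + g^{2}\right) + \sqrt{14} = 2 g^{2} + \sqrt{14} = \sqrt{14} + 2 g^{2}$)
$W = 0$ ($W = \left(4 + \left(1 + 0\right)^{2}\right) 0 = \left(4 + 1^{2}\right) 0 = \left(4 + 1\right) 0 = 5 \cdot 0 = 0$)
$W r{\left(-12 \right)} = 0 \left(\sqrt{14} + 2 \left(-12\right)^{2}\right) = 0 \left(\sqrt{14} + 2 \cdot 144\right) = 0 \left(\sqrt{14} + 288\right) = 0 \left(288 + \sqrt{14}\right) = 0$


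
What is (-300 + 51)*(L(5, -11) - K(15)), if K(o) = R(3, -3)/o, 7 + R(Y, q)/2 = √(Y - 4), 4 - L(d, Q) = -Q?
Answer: 7553/5 + 166*I/5 ≈ 1510.6 + 33.2*I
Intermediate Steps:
L(d, Q) = 4 + Q (L(d, Q) = 4 - (-1)*Q = 4 + Q)
R(Y, q) = -14 + 2*√(-4 + Y) (R(Y, q) = -14 + 2*√(Y - 4) = -14 + 2*√(-4 + Y))
K(o) = (-14 + 2*I)/o (K(o) = (-14 + 2*√(-4 + 3))/o = (-14 + 2*√(-1))/o = (-14 + 2*I)/o)
(-300 + 51)*(L(5, -11) - K(15)) = (-300 + 51)*((4 - 11) - 2*(-7 + I)/15) = -249*(-7 - 2*(-7 + I)/15) = -249*(-7 - (-14/15 + 2*I/15)) = -249*(-7 + (14/15 - 2*I/15)) = -249*(-91/15 - 2*I/15) = 7553/5 + 166*I/5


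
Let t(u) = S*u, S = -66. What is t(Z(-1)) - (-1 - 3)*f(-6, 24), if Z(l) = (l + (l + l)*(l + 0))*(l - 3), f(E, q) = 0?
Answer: 264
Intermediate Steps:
Z(l) = (-3 + l)*(l + 2*l**2) (Z(l) = (l + (2*l)*l)*(-3 + l) = (l + 2*l**2)*(-3 + l) = (-3 + l)*(l + 2*l**2))
t(u) = -66*u
t(Z(-1)) - (-1 - 3)*f(-6, 24) = -(-66)*(-3 - 5*(-1) + 2*(-1)**2) - (-1 - 3)*0 = -(-66)*(-3 + 5 + 2*1) - (-4)*0 = -(-66)*(-3 + 5 + 2) - 1*0 = -(-66)*4 + 0 = -66*(-4) + 0 = 264 + 0 = 264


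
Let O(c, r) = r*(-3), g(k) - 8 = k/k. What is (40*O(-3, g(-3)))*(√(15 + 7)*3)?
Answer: -3240*√22 ≈ -15197.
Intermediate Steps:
g(k) = 9 (g(k) = 8 + k/k = 8 + 1 = 9)
O(c, r) = -3*r
(40*O(-3, g(-3)))*(√(15 + 7)*3) = (40*(-3*9))*(√(15 + 7)*3) = (40*(-27))*(√22*3) = -3240*√22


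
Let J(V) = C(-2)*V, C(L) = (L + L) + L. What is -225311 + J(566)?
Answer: -228707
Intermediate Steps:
C(L) = 3*L (C(L) = 2*L + L = 3*L)
J(V) = -6*V (J(V) = (3*(-2))*V = -6*V)
-225311 + J(566) = -225311 - 6*566 = -225311 - 3396 = -228707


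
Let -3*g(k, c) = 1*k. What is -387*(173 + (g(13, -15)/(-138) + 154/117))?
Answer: -40348577/598 ≈ -67473.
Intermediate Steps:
g(k, c) = -k/3
-387*(173 + (g(13, -15)/(-138) + 154/117)) = -387*(173 + (-1/3*13/(-138) + 154/117)) = -387*(173 + (-13/3*(-1/138) + 154*(1/117))) = -387*(173 + (13/414 + 154/117)) = -387*(173 + 7253/5382) = -387*938339/5382 = -40348577/598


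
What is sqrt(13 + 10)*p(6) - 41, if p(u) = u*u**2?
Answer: -41 + 216*sqrt(23) ≈ 994.90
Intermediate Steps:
p(u) = u**3
sqrt(13 + 10)*p(6) - 41 = sqrt(13 + 10)*6**3 - 41 = sqrt(23)*216 - 41 = 216*sqrt(23) - 41 = -41 + 216*sqrt(23)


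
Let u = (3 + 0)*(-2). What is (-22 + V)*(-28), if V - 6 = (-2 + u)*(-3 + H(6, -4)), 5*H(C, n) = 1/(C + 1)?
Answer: -1088/5 ≈ -217.60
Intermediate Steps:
u = -6 (u = 3*(-2) = -6)
H(C, n) = 1/(5*(1 + C)) (H(C, n) = 1/(5*(C + 1)) = 1/(5*(1 + C)))
V = 1042/35 (V = 6 + (-2 - 6)*(-3 + 1/(5*(1 + 6))) = 6 - 8*(-3 + (1/5)/7) = 6 - 8*(-3 + (1/5)*(1/7)) = 6 - 8*(-3 + 1/35) = 6 - 8*(-104/35) = 6 + 832/35 = 1042/35 ≈ 29.771)
(-22 + V)*(-28) = (-22 + 1042/35)*(-28) = (272/35)*(-28) = -1088/5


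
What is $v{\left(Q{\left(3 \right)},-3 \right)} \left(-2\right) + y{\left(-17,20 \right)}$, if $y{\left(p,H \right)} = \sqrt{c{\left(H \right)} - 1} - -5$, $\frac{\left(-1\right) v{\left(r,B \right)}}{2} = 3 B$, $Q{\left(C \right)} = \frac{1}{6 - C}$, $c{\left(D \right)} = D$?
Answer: $-31 + \sqrt{19} \approx -26.641$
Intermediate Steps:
$v{\left(r,B \right)} = - 6 B$ ($v{\left(r,B \right)} = - 2 \cdot 3 B = - 6 B$)
$y{\left(p,H \right)} = 5 + \sqrt{-1 + H}$ ($y{\left(p,H \right)} = \sqrt{H - 1} - -5 = \sqrt{-1 + H} + 5 = 5 + \sqrt{-1 + H}$)
$v{\left(Q{\left(3 \right)},-3 \right)} \left(-2\right) + y{\left(-17,20 \right)} = \left(-6\right) \left(-3\right) \left(-2\right) + \left(5 + \sqrt{-1 + 20}\right) = 18 \left(-2\right) + \left(5 + \sqrt{19}\right) = -36 + \left(5 + \sqrt{19}\right) = -31 + \sqrt{19}$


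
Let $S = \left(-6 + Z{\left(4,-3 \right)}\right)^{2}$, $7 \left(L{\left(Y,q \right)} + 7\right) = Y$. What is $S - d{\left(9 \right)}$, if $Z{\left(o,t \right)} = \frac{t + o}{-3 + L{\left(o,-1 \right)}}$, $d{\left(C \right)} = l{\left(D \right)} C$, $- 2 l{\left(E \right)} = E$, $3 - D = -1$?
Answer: $\frac{240817}{4356} \approx 55.284$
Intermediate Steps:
$D = 4$ ($D = 3 - -1 = 3 + 1 = 4$)
$l{\left(E \right)} = - \frac{E}{2}$
$d{\left(C \right)} = - 2 C$ ($d{\left(C \right)} = \left(- \frac{1}{2}\right) 4 C = - 2 C$)
$L{\left(Y,q \right)} = -7 + \frac{Y}{7}$
$Z{\left(o,t \right)} = \frac{o + t}{-10 + \frac{o}{7}}$ ($Z{\left(o,t \right)} = \frac{t + o}{-3 + \left(-7 + \frac{o}{7}\right)} = \frac{o + t}{-10 + \frac{o}{7}}$)
$S = \frac{162409}{4356}$ ($S = \left(-6 + \frac{7 \left(4 - 3\right)}{-70 + 4}\right)^{2} = \left(-6 + 7 \frac{1}{-66} \cdot 1\right)^{2} = \left(-6 + 7 \left(- \frac{1}{66}\right) 1\right)^{2} = \left(-6 - \frac{7}{66}\right)^{2} = \left(- \frac{403}{66}\right)^{2} = \frac{162409}{4356} \approx 37.284$)
$S - d{\left(9 \right)} = \frac{162409}{4356} - \left(-2\right) 9 = \frac{162409}{4356} - -18 = \frac{162409}{4356} + 18 = \frac{240817}{4356}$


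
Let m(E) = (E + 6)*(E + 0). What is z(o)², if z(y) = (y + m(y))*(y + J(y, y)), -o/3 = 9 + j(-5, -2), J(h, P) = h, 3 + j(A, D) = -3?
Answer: 104976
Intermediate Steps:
j(A, D) = -6 (j(A, D) = -3 - 3 = -6)
m(E) = E*(6 + E) (m(E) = (6 + E)*E = E*(6 + E))
o = -9 (o = -3*(9 - 6) = -3*3 = -9)
z(y) = 2*y*(y + y*(6 + y)) (z(y) = (y + y*(6 + y))*(y + y) = (y + y*(6 + y))*(2*y) = 2*y*(y + y*(6 + y)))
z(o)² = (2*(-9)²*(7 - 9))² = (2*81*(-2))² = (-324)² = 104976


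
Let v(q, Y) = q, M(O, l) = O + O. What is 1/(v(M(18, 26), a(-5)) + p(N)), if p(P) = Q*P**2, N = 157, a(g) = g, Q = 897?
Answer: 1/22110189 ≈ 4.5228e-8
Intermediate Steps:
M(O, l) = 2*O
p(P) = 897*P**2
1/(v(M(18, 26), a(-5)) + p(N)) = 1/(2*18 + 897*157**2) = 1/(36 + 897*24649) = 1/(36 + 22110153) = 1/22110189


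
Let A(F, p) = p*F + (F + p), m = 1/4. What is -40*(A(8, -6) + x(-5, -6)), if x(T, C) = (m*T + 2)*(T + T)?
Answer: 2140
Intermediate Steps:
m = ¼ (m = 1*(¼) = ¼ ≈ 0.25000)
A(F, p) = F + p + F*p (A(F, p) = F*p + (F + p) = F + p + F*p)
x(T, C) = 2*T*(2 + T/4) (x(T, C) = (T/4 + 2)*(T + T) = (2 + T/4)*(2*T) = 2*T*(2 + T/4))
-40*(A(8, -6) + x(-5, -6)) = -40*((8 - 6 + 8*(-6)) + (½)*(-5)*(8 - 5)) = -40*((8 - 6 - 48) + (½)*(-5)*3) = -40*(-46 - 15/2) = -40*(-107/2) = 2140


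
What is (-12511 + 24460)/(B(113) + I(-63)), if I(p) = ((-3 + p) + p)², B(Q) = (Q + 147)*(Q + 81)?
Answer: 1707/9583 ≈ 0.17813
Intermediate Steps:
B(Q) = (81 + Q)*(147 + Q) (B(Q) = (147 + Q)*(81 + Q) = (81 + Q)*(147 + Q))
I(p) = (-3 + 2*p)²
(-12511 + 24460)/(B(113) + I(-63)) = (-12511 + 24460)/((11907 + 113² + 228*113) + (-3 + 2*(-63))²) = 11949/((11907 + 12769 + 25764) + (-3 - 126)²) = 11949/(50440 + (-129)²) = 11949/(50440 + 16641) = 11949/67081 = 11949*(1/67081) = 1707/9583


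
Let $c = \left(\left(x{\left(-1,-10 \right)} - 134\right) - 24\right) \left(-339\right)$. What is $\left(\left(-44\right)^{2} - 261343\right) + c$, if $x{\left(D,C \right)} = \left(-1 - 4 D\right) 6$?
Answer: $-211947$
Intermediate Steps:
$x{\left(D,C \right)} = -6 - 24 D$
$c = 47460$ ($c = \left(\left(\left(-6 - -24\right) - 134\right) - 24\right) \left(-339\right) = \left(\left(\left(-6 + 24\right) - 134\right) - 24\right) \left(-339\right) = \left(\left(18 - 134\right) - 24\right) \left(-339\right) = \left(-116 - 24\right) \left(-339\right) = \left(-140\right) \left(-339\right) = 47460$)
$\left(\left(-44\right)^{2} - 261343\right) + c = \left(\left(-44\right)^{2} - 261343\right) + 47460 = \left(1936 - 261343\right) + 47460 = -259407 + 47460 = -211947$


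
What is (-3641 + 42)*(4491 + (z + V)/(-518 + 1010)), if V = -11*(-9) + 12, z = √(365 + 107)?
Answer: -2650883039/164 - 3599*√118/246 ≈ -1.6164e+7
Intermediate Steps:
z = 2*√118 (z = √472 = 2*√118 ≈ 21.726)
V = 111 (V = 99 + 12 = 111)
(-3641 + 42)*(4491 + (z + V)/(-518 + 1010)) = (-3641 + 42)*(4491 + (2*√118 + 111)/(-518 + 1010)) = -3599*(4491 + (111 + 2*√118)/492) = -3599*(4491 + (111 + 2*√118)*(1/492)) = -3599*(4491 + (37/164 + √118/246)) = -3599*(736561/164 + √118/246) = -2650883039/164 - 3599*√118/246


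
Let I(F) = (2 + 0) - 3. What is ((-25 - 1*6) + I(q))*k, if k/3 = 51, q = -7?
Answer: -4896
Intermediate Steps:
k = 153 (k = 3*51 = 153)
I(F) = -1 (I(F) = 2 - 3 = -1)
((-25 - 1*6) + I(q))*k = ((-25 - 1*6) - 1)*153 = ((-25 - 6) - 1)*153 = (-31 - 1)*153 = -32*153 = -4896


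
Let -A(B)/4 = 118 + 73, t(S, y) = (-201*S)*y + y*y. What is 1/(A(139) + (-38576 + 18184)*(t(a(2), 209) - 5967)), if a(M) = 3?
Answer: 1/1800877932 ≈ 5.5528e-10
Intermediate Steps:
t(S, y) = y² - 201*S*y (t(S, y) = -201*S*y + y² = y² - 201*S*y)
A(B) = -764 (A(B) = -4*(118 + 73) = -4*191 = -764)
1/(A(139) + (-38576 + 18184)*(t(a(2), 209) - 5967)) = 1/(-764 + (-38576 + 18184)*(209*(209 - 201*3) - 5967)) = 1/(-764 - 20392*(209*(209 - 603) - 5967)) = 1/(-764 - 20392*(209*(-394) - 5967)) = 1/(-764 - 20392*(-82346 - 5967)) = 1/(-764 - 20392*(-88313)) = 1/(-764 + 1800878696) = 1/1800877932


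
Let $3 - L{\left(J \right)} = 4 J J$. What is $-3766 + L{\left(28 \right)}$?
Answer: $-6899$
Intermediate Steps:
$L{\left(J \right)} = 3 - 4 J^{2}$ ($L{\left(J \right)} = 3 - 4 J J = 3 - 4 J^{2}$)
$-3766 + L{\left(28 \right)} = -3766 + \left(3 - 4 \cdot 28^{2}\right) = -3766 + \left(3 - 3136\right) = -3766 - 3133 = -6899$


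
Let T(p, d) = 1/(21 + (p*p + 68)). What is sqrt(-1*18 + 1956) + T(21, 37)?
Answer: 1/530 + sqrt(1938) ≈ 44.025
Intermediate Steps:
T(p, d) = 1/(89 + p**2) (T(p, d) = 1/(21 + (p**2 + 68)) = 1/(21 + (68 + p**2)) = 1/(89 + p**2))
sqrt(-1*18 + 1956) + T(21, 37) = sqrt(-1*18 + 1956) + 1/(89 + 21**2) = sqrt(-18 + 1956) + 1/(89 + 441) = sqrt(1938) + 1/530 = 1/530 + sqrt(1938)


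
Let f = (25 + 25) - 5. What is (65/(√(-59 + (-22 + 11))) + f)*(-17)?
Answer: -765 + 221*I*√70/14 ≈ -765.0 + 132.07*I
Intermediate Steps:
f = 45 (f = 50 - 5 = 45)
(65/(√(-59 + (-22 + 11))) + f)*(-17) = (65/(√(-59 + (-22 + 11))) + 45)*(-17) = (65/(√(-59 - 11)) + 45)*(-17) = (65/(√(-70)) + 45)*(-17) = (65/((I*√70)) + 45)*(-17) = (65*(-I*√70/70) + 45)*(-17) = (-13*I*√70/14 + 45)*(-17) = (45 - 13*I*√70/14)*(-17) = -765 + 221*I*√70/14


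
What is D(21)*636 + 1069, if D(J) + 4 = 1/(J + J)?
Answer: -10219/7 ≈ -1459.9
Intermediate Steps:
D(J) = -4 + 1/(2*J) (D(J) = -4 + 1/(J + J) = -4 + 1/(2*J))
D(21)*636 + 1069 = (-4 + (1/2)/21)*636 + 1069 = (-4 + (1/2)*(1/21))*636 + 1069 = (-4 + 1/42)*636 + 1069 = -167/42*636 + 1069 = -17702/7 + 1069 = -10219/7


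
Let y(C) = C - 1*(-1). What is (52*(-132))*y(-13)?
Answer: 82368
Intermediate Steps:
y(C) = 1 + C (y(C) = C + 1 = 1 + C)
(52*(-132))*y(-13) = (52*(-132))*(1 - 13) = -6864*(-12) = 82368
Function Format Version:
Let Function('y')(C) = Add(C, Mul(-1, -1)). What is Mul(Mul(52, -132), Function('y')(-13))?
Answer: 82368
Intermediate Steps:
Function('y')(C) = Add(1, C) (Function('y')(C) = Add(C, 1) = Add(1, C))
Mul(Mul(52, -132), Function('y')(-13)) = Mul(Mul(52, -132), Add(1, -13)) = Mul(-6864, -12) = 82368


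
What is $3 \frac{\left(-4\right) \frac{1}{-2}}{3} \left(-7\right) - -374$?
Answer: $360$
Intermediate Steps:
$3 \frac{\left(-4\right) \frac{1}{-2}}{3} \left(-7\right) - -374 = 3 \left(-4\right) \left(- \frac{1}{2}\right) \frac{1}{3} \left(-7\right) + 374 = 3 \cdot 2 \cdot \frac{1}{3} \left(-7\right) + 374 = 3 \cdot \frac{2}{3} \left(-7\right) + 374 = 2 \left(-7\right) + 374 = -14 + 374 = 360$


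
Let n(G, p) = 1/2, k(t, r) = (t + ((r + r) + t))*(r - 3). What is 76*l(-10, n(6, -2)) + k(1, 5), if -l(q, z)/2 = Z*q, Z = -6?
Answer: -9096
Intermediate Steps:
k(t, r) = (-3 + r)*(2*r + 2*t) (k(t, r) = (t + (2*r + t))*(-3 + r) = (t + (t + 2*r))*(-3 + r) = (2*r + 2*t)*(-3 + r) = (-3 + r)*(2*r + 2*t))
n(G, p) = 1/2
l(q, z) = 12*q (l(q, z) = -(-12)*q = 12*q)
76*l(-10, n(6, -2)) + k(1, 5) = 76*(12*(-10)) + (-6*5 - 6*1 + 2*5**2 + 2*5*1) = 76*(-120) + (-30 - 6 + 2*25 + 10) = -9120 + (-30 - 6 + 50 + 10) = -9120 + 24 = -9096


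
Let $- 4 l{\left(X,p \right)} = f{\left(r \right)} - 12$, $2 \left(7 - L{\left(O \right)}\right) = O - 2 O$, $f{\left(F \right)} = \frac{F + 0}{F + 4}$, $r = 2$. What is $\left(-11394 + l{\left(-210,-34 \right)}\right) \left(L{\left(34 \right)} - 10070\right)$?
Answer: $\frac{686608939}{6} \approx 1.1443 \cdot 10^{8}$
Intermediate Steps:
$f{\left(F \right)} = \frac{F}{4 + F}$
$L{\left(O \right)} = 7 + \frac{O}{2}$ ($L{\left(O \right)} = 7 - \frac{O - 2 O}{2} = 7 - \frac{\left(-1\right) O}{2} = 7 + \frac{O}{2}$)
$l{\left(X,p \right)} = \frac{35}{12}$ ($l{\left(X,p \right)} = - \frac{\frac{2}{4 + 2} - 12}{4} = - \frac{\frac{2}{6} - 12}{4} = - \frac{2 \cdot \frac{1}{6} - 12}{4} = - \frac{\frac{1}{3} - 12}{4} = \left(- \frac{1}{4}\right) \left(- \frac{35}{3}\right) = \frac{35}{12}$)
$\left(-11394 + l{\left(-210,-34 \right)}\right) \left(L{\left(34 \right)} - 10070\right) = \left(-11394 + \frac{35}{12}\right) \left(\left(7 + \frac{1}{2} \cdot 34\right) - 10070\right) = - \frac{136693 \left(\left(7 + 17\right) - 10070\right)}{12} = - \frac{136693 \left(24 - 10070\right)}{12} = \left(- \frac{136693}{12}\right) \left(-10046\right) = \frac{686608939}{6}$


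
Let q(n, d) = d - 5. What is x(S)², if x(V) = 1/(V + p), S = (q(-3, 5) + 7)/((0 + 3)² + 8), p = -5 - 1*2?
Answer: 289/12544 ≈ 0.023039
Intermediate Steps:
q(n, d) = -5 + d
p = -7 (p = -5 - 2 = -7)
S = 7/17 (S = ((-5 + 5) + 7)/((0 + 3)² + 8) = (0 + 7)/(3² + 8) = 7/(9 + 8) = 7/17 ≈ 0.41176)
x(V) = 1/(-7 + V) (x(V) = 1/(V - 7) = 1/(-7 + V))
x(S)² = (1/(-7 + 7/17))² = (1/(-112/17))² = (-17/112)² = 289/12544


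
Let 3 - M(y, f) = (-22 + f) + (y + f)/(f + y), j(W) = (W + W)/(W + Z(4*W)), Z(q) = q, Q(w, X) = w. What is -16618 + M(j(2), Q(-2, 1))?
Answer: -16592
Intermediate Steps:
j(W) = ⅖ (j(W) = (W + W)/(W + 4*W) = (2*W)/((5*W)) = (2*W)*(1/(5*W)) = ⅖)
M(y, f) = 24 - f (M(y, f) = 3 - ((-22 + f) + (y + f)/(f + y)) = 3 - ((-22 + f) + (f + y)/(f + y)) = 3 - ((-22 + f) + 1) = 3 - (-21 + f) = 3 + (21 - f) = 24 - f)
-16618 + M(j(2), Q(-2, 1)) = -16618 + (24 - 1*(-2)) = -16618 + (24 + 2) = -16618 + 26 = -16592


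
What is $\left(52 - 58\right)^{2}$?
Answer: $36$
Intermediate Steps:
$\left(52 - 58\right)^{2} = \left(-6\right)^{2} = 36$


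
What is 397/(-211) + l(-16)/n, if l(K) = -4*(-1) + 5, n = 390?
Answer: -50977/27430 ≈ -1.8584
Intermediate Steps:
l(K) = 9 (l(K) = 4 + 5 = 9)
397/(-211) + l(-16)/n = 397/(-211) + 9/390 = 397*(-1/211) + 9*(1/390) = -397/211 + 3/130 = -50977/27430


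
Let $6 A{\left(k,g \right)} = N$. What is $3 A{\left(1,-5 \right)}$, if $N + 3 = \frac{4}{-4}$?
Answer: $-2$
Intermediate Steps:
$N = -4$ ($N = -3 + \frac{4}{-4} = -3 + 4 \left(- \frac{1}{4}\right) = -3 - 1 = -4$)
$A{\left(k,g \right)} = - \frac{2}{3}$ ($A{\left(k,g \right)} = \frac{1}{6} \left(-4\right) = - \frac{2}{3}$)
$3 A{\left(1,-5 \right)} = 3 \left(- \frac{2}{3}\right) = -2$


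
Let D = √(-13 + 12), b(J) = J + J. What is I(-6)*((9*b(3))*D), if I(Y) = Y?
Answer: -324*I ≈ -324.0*I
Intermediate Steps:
b(J) = 2*J
D = I (D = √(-1) = I ≈ 1.0*I)
I(-6)*((9*b(3))*D) = -6*9*(2*3)*I = -6*9*6*I = -324*I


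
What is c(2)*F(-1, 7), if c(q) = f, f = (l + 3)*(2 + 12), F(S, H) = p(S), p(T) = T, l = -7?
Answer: 56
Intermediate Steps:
F(S, H) = S
f = -56 (f = (-7 + 3)*(2 + 12) = -4*14 = -56)
c(q) = -56
c(2)*F(-1, 7) = -56*(-1) = 56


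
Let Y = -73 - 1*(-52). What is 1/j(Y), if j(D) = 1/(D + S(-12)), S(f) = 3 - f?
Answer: -6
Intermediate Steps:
Y = -21 (Y = -73 + 52 = -21)
j(D) = 1/(15 + D) (j(D) = 1/(D + (3 - 1*(-12))) = 1/(D + (3 + 12)) = 1/(D + 15) = 1/(15 + D))
1/j(Y) = 1/(1/(15 - 21)) = 1/(1/(-6)) = 1/(-⅙) = -6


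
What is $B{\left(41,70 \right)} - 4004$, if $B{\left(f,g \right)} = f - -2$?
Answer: $-3961$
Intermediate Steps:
$B{\left(f,g \right)} = 2 + f$ ($B{\left(f,g \right)} = f + 2 = 2 + f$)
$B{\left(41,70 \right)} - 4004 = \left(2 + 41\right) - 4004 = 43 - 4004 = -3961$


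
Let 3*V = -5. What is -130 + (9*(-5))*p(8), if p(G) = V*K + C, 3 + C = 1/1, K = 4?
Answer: 260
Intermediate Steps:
V = -5/3 (V = (⅓)*(-5) = -5/3 ≈ -1.6667)
C = -2 (C = -3 + 1/1 = -3 + 1 = -2)
p(G) = -26/3 (p(G) = -5/3*4 - 2 = -20/3 - 2 = -26/3)
-130 + (9*(-5))*p(8) = -130 + (9*(-5))*(-26/3) = -130 - 45*(-26/3) = -130 + 390 = 260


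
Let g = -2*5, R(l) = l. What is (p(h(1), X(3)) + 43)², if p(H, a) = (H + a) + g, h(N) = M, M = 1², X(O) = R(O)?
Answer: 1369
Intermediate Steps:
g = -10
X(O) = O
M = 1
h(N) = 1
p(H, a) = -10 + H + a (p(H, a) = (H + a) - 10 = -10 + H + a)
(p(h(1), X(3)) + 43)² = ((-10 + 1 + 3) + 43)² = (-6 + 43)² = 37² = 1369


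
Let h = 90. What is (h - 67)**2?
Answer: 529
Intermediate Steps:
(h - 67)**2 = (90 - 67)**2 = 23**2 = 529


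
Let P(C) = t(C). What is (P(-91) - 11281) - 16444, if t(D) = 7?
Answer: -27718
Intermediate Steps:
P(C) = 7
(P(-91) - 11281) - 16444 = (7 - 11281) - 16444 = -11274 - 16444 = -27718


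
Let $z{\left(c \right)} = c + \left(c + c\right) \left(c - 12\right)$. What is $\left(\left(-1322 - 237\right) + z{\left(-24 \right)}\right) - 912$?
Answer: $-767$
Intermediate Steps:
$z{\left(c \right)} = c + 2 c \left(-12 + c\right)$
$\left(\left(-1322 - 237\right) + z{\left(-24 \right)}\right) - 912 = \left(\left(-1322 - 237\right) - 24 \left(-23 + 2 \left(-24\right)\right)\right) - 912 = \left(-1559 - 24 \left(-23 - 48\right)\right) - 912 = \left(-1559 - -1704\right) - 912 = \left(-1559 + 1704\right) - 912 = 145 - 912 = -767$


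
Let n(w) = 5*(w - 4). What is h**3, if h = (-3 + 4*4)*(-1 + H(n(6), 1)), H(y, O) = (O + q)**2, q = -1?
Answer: -2197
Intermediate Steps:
n(w) = -20 + 5*w (n(w) = 5*(-4 + w) = -20 + 5*w)
H(y, O) = (-1 + O)**2 (H(y, O) = (O - 1)**2 = (-1 + O)**2)
h = -13 (h = (-3 + 4*4)*(-1 + (-1 + 1)**2) = (-3 + 16)*(-1 + 0**2) = 13*(-1 + 0) = 13*(-1) = -13)
h**3 = (-13)**3 = -2197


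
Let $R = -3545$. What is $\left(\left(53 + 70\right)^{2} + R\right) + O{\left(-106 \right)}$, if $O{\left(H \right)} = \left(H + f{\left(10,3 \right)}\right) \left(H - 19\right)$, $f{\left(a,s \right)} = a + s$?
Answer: $23209$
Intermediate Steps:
$O{\left(H \right)} = \left(-19 + H\right) \left(13 + H\right)$ ($O{\left(H \right)} = \left(H + \left(10 + 3\right)\right) \left(H - 19\right) = \left(H + 13\right) \left(-19 + H\right) = \left(13 + H\right) \left(-19 + H\right) = \left(-19 + H\right) \left(13 + H\right)$)
$\left(\left(53 + 70\right)^{2} + R\right) + O{\left(-106 \right)} = \left(\left(53 + 70\right)^{2} - 3545\right) - \left(-389 - 11236\right) = \left(123^{2} - 3545\right) + \left(-247 + 11236 + 636\right) = \left(15129 - 3545\right) + 11625 = 11584 + 11625 = 23209$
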